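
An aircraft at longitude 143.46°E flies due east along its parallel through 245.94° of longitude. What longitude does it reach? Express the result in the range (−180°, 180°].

29.40°E

Start at +143.46°; shift +245.94° → +389.40°.
+389.40° lies outside (−180°, 180°]; subtract 360° → +29.40°.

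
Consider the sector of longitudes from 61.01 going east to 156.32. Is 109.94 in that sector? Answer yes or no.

Yes

Band width going east from +61.01° to +156.32°: ((156.32 − 61.01) mod 360) = 95.31°.
Offset of +109.94° east of the west edge: ((109.94 − 61.01) mod 360) = 48.93°.
48.93° ≤ 95.31° ⇒ inside.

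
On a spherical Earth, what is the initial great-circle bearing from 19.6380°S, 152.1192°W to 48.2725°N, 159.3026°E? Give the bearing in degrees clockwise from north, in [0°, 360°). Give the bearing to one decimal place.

Δλ = 159.3026 − -152.1192 = 311.4218°; wrapped into (−180°, 180°]: -48.5782°.
θ = atan2( sin Δλ · cos φ₂ , cos φ₁ · sin φ₂ − sin φ₁ · cos φ₂ · cos Δλ )
  = atan2(-0.49910, 0.85090) = -30.394° → normalised to [0°, 360°): 329.606°.

329.6°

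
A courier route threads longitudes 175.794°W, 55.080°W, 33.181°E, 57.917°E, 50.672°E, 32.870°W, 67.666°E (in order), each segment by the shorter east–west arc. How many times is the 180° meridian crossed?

0

Leg 1: -175.794° → -55.080°, shortest Δλ = 120.714° (east) — does not cross 180°.
Leg 2: -55.080° → +33.181°, shortest Δλ = 88.261° (east) — does not cross 180°.
Leg 3: +33.181° → +57.917°, shortest Δλ = 24.736° (east) — does not cross 180°.
Leg 4: +57.917° → +50.672°, shortest Δλ = -7.245° (west) — does not cross 180°.
Leg 5: +50.672° → -32.870°, shortest Δλ = -83.542° (west) — does not cross 180°.
Leg 6: -32.870° → +67.666°, shortest Δλ = 100.536° (east) — does not cross 180°.
Total crossings: 0.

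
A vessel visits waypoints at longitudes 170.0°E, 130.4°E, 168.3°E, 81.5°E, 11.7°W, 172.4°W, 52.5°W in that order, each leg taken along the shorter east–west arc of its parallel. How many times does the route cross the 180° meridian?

Leg 1: +170.0° → +130.4°, shortest Δλ = -39.6° (west) — does not cross 180°.
Leg 2: +130.4° → +168.3°, shortest Δλ = 37.9° (east) — does not cross 180°.
Leg 3: +168.3° → +81.5°, shortest Δλ = -86.8° (west) — does not cross 180°.
Leg 4: +81.5° → -11.7°, shortest Δλ = -93.2° (west) — does not cross 180°.
Leg 5: -11.7° → -172.4°, shortest Δλ = -160.7° (west) — does not cross 180°.
Leg 6: -172.4° → -52.5°, shortest Δλ = 119.9° (east) — does not cross 180°.
Total crossings: 0.

0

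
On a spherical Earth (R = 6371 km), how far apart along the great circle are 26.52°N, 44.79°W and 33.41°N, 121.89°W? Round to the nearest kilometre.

Δλ = -121.89 − -44.79 = -77.10°.
Δφ = 33.41 − 26.52 = 6.89°.
a = sin²(Δφ/2) + cos φ₁ · cos φ₂ · sin²(Δλ/2) = 0.293695.
c = 2·atan2(√a, √(1−a)) = 1.14548 rad → d = 6371·c ≈ 7297.85 km.

7298 km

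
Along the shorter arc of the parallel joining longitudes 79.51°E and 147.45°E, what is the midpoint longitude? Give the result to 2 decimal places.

Signed shortest Δλ from +79.51° to +147.45° is +67.94°.
Midpoint longitude = +79.51° + (+67.94°)/2 = +79.51° + 33.97° = +113.48°.

113.48°E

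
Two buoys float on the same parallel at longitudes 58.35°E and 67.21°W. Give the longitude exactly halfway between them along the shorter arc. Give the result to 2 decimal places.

4.43°W

Signed shortest Δλ from +58.35° to -67.21° is -125.56°.
Midpoint longitude = +58.35° + (-125.56°)/2 = +58.35° − 62.78° = -4.43°.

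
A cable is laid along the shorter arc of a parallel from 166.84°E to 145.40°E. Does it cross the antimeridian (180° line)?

Signed shortest Δλ = ((145.40 − 166.84 + 180) mod 360) − 180 = -21.44°.
Going west by 21.44° from +166.84° reaches +145.40° without touching 180°.

No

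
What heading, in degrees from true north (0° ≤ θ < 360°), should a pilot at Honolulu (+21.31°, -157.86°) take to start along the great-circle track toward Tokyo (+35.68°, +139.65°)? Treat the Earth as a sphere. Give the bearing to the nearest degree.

299°

Δλ = 139.65 − -157.86 = 297.51°; wrapped into (−180°, 180°]: -62.49°.
θ = atan2( sin Δλ · cos φ₂ , cos φ₁ · sin φ₂ − sin φ₁ · cos φ₂ · cos Δλ )
  = atan2(-0.72044, 0.40703) = -60.535° → normalised to [0°, 360°): 299.465°.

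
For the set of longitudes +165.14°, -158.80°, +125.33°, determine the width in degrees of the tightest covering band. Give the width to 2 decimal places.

75.87°

Sort the longitudes: -158.80°, +125.33°, +165.14°.
Eastward gaps between consecutive values (wrapping around): 284.13°, 39.81°, 36.06°.
Largest gap = 284.13° ⇒ minimal covering band is its complement: 360° − 284.13° = 75.87°.
Band runs from +125.33° eastward to -158.80°, crossing the antimeridian.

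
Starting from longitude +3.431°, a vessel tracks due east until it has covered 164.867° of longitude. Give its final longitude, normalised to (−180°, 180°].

+168.298°

Start at +3.431°; shift +164.867° → +168.298°.
+168.298° already lies in (−180°, 180°].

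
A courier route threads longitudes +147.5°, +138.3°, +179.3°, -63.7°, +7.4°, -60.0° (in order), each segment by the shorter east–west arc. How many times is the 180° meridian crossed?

Leg 1: +147.5° → +138.3°, shortest Δλ = -9.2° (west) — does not cross 180°.
Leg 2: +138.3° → +179.3°, shortest Δλ = 41.0° (east) — does not cross 180°.
Leg 3: +179.3° → -63.7°, shortest Δλ = 117.0° (east) — crosses 180°.
Leg 4: -63.7° → +7.4°, shortest Δλ = 71.1° (east) — does not cross 180°.
Leg 5: +7.4° → -60.0°, shortest Δλ = -67.4° (west) — does not cross 180°.
Total crossings: 1.

1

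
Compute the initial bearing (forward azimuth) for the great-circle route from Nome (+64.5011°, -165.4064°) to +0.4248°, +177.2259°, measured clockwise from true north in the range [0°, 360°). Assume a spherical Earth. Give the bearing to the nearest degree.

Δλ = 177.2259 − -165.4064 = 342.6323°; wrapped into (−180°, 180°]: -17.3677°.
θ = atan2( sin Δλ · cos φ₂ , cos φ₁ · sin φ₂ − sin φ₁ · cos φ₂ · cos Δλ )
  = atan2(-0.29849, -0.85823) = -160.822° → normalised to [0°, 360°): 199.178°.

199°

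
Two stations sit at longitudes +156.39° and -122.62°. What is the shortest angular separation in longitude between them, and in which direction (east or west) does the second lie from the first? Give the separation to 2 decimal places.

Raw difference: -122.62 − 156.39 = -279.01°.
Normalise into (−180°, 180°]: -279.01° + 360° = 80.99°.
Positive ⇒ the second point lies to the east; separation 80.99°.

80.99° east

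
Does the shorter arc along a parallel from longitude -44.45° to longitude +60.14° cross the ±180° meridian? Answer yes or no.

Signed shortest Δλ = ((60.14 − -44.45 + 180) mod 360) − 180 = 104.59°.
Going east by 104.59° from -44.45° reaches +60.14° without touching 180°.

No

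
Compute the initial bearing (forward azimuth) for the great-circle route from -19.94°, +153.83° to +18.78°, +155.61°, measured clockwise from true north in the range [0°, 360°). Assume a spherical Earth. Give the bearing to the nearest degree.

Δλ = 155.61 − 153.83 = 1.78°.
θ = atan2( sin Δλ · cos φ₂ , cos φ₁ · sin φ₂ − sin φ₁ · cos φ₂ · cos Δλ )
  = atan2(0.02941, 0.62536) = 2.692° → normalised to [0°, 360°): 2.692°.

3°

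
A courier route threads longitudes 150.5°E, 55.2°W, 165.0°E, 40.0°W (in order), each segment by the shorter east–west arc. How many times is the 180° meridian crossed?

Leg 1: +150.5° → -55.2°, shortest Δλ = 154.3° (east) — crosses 180°.
Leg 2: -55.2° → +165.0°, shortest Δλ = -139.8° (west) — crosses 180°.
Leg 3: +165.0° → -40.0°, shortest Δλ = 155.0° (east) — crosses 180°.
Total crossings: 3.

3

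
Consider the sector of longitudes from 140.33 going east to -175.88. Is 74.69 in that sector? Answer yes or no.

No

Band width going east from +140.33° to -175.88°: ((-175.88 − 140.33) mod 360) = 43.79°.
Offset of +74.69° east of the west edge: ((74.69 − 140.33) mod 360) = 294.36°.
294.36° > 43.79° ⇒ outside.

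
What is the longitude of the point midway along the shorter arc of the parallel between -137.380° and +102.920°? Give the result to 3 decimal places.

Signed shortest Δλ from -137.380° to +102.920° is -119.700°.
Midpoint longitude = -137.380° + (-119.700°)/2 = -137.380° − 59.850° = -197.230°.
Normalise into (−180°, 180°]: +162.770°.
(The naïve average (-137.380 + +102.920)/2 = -17.23° is on the wrong side of the globe.)

+162.770°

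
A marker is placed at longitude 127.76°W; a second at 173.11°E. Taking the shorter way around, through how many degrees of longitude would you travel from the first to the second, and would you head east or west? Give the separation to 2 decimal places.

Raw difference: 173.11 − -127.76 = 300.87°.
Normalise into (−180°, 180°]: 300.87° − 360° = -59.13°.
Negative ⇒ the second point lies to the west; separation 59.13°.

59.13° west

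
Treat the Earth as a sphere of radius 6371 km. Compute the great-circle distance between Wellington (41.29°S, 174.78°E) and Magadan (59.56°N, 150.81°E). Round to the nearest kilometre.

Δλ = 150.81 − 174.78 = -23.97°.
Δφ = 59.56 − -41.29 = 100.85°.
a = sin²(Δφ/2) + cos φ₁ · cos φ₂ · sin²(Δλ/2) = 0.610534.
c = 2·atan2(√a, √(1−a)) = 1.79371 rad → d = 6371·c ≈ 11427.70 km.

11428 km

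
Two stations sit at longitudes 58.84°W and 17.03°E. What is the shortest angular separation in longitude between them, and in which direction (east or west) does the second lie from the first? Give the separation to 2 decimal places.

75.87° east

Raw difference: 17.03 − -58.84 = 75.87°.
Normalise into (−180°, 180°]: 75.87° stays 75.87°.
Positive ⇒ the second point lies to the east; separation 75.87°.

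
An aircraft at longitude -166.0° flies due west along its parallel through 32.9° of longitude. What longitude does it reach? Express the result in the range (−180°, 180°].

+161.1°

Start at -166.0°; shift −32.9° → -198.9°.
-198.9° lies outside (−180°, 180°]; add 360° → +161.1°.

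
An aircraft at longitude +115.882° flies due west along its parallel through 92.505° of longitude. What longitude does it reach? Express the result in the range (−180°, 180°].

+23.377°

Start at +115.882°; shift −92.505° → +23.377°.
+23.377° already lies in (−180°, 180°].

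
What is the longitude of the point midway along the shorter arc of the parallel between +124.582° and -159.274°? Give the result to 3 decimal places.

Signed shortest Δλ from +124.582° to -159.274° is +76.144°.
Midpoint longitude = +124.582° + (+76.144°)/2 = +124.582° + 38.072° = +162.654°.
(The naïve average (+124.582 + -159.274)/2 = -17.346° is on the wrong side of the globe.)

+162.654°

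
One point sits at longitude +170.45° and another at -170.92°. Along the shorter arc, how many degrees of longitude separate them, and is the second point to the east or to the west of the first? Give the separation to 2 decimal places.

Raw difference: -170.92 − 170.45 = -341.37°.
Normalise into (−180°, 180°]: -341.37° + 360° = 18.63°.
Positive ⇒ the second point lies to the east; separation 18.63°.

18.63° east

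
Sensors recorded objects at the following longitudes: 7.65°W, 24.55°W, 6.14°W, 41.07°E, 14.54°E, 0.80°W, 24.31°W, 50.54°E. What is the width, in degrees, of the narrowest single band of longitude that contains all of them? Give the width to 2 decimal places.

75.09°

Sort the longitudes: -24.55°, -24.31°, -7.65°, -6.14°, -0.80°, +14.54°, +41.07°, +50.54°.
Eastward gaps between consecutive values (wrapping around): 0.24°, 16.66°, 1.51°, 5.34°, 15.34°, 26.53°, 9.47°, 284.91°.
Largest gap = 284.91° ⇒ minimal covering band is its complement: 360° − 284.91° = 75.09°.
Band runs from -24.55° eastward to +50.54°.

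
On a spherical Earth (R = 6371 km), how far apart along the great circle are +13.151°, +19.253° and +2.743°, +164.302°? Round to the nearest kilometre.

15772 km

Δλ = 164.302 − 19.253 = 145.049°.
Δφ = 2.743 − 13.151 = -10.408°.
a = sin²(Δφ/2) + cos φ₁ · cos φ₂ · sin²(Δλ/2) = 0.893172.
c = 2·atan2(√a, √(1−a)) = 2.47566 rad → d = 6371·c ≈ 15772.46 km.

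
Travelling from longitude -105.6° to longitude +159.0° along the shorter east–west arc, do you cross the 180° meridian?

Yes

Naïve |159.0 − -105.6| = 264.6° > 180°, so the shorter arc goes the other way round — across 180°.
Signed shortest Δλ = ((159.0 − -105.6 + 180) mod 360) − 180 = -95.4°.
Going west by 95.4° from -105.6° passes through 180° before reaching +159.0°.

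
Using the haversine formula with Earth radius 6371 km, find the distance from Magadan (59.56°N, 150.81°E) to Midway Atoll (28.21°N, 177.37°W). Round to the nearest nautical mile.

Δλ = -177.37 − 150.81 = -328.18°; wrapped into (−180°, 180°]: 31.82°.
Δφ = 28.21 − 59.56 = -31.35°.
a = sin²(Δφ/2) + cos φ₁ · cos φ₂ · sin²(Δλ/2) = 0.106547.
c = 2·atan2(√a, √(1−a)) = 0.66502 rad → d = 6371·c ≈ 4236.82 km ≈ 2287.70 nmi.

2288 nmi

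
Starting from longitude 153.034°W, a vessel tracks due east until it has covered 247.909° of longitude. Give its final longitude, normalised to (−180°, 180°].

Start at -153.034°; shift +247.909° → +94.875°.
+94.875° already lies in (−180°, 180°].

94.875°E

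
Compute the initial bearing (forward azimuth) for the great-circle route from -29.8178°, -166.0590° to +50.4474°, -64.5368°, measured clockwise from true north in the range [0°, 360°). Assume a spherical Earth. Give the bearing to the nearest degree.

Δλ = -64.5368 − -166.0590 = 101.5222°.
θ = atan2( sin Δλ · cos φ₂ , cos φ₁ · sin φ₂ − sin φ₁ · cos φ₂ · cos Δλ )
  = atan2(0.62395, 0.60572) = 45.850° → normalised to [0°, 360°): 45.850°.

46°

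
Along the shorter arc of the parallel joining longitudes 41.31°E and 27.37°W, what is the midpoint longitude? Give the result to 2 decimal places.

Signed shortest Δλ from +41.31° to -27.37° is -68.68°.
Midpoint longitude = +41.31° + (-68.68°)/2 = +41.31° − 34.34° = +6.97°.

6.97°E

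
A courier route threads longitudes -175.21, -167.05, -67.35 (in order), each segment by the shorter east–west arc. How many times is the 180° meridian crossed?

Leg 1: -175.21° → -167.05°, shortest Δλ = 8.16° (east) — does not cross 180°.
Leg 2: -167.05° → -67.35°, shortest Δλ = 99.7° (east) — does not cross 180°.
Total crossings: 0.

0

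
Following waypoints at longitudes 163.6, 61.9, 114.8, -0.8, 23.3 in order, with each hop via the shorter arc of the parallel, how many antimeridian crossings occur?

Leg 1: +163.6° → +61.9°, shortest Δλ = -101.7° (west) — does not cross 180°.
Leg 2: +61.9° → +114.8°, shortest Δλ = 52.9° (east) — does not cross 180°.
Leg 3: +114.8° → -0.8°, shortest Δλ = -115.6° (west) — does not cross 180°.
Leg 4: -0.8° → +23.3°, shortest Δλ = 24.1° (east) — does not cross 180°.
Total crossings: 0.

0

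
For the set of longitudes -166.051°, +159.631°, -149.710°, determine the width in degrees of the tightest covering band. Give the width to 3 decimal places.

Sort the longitudes: -166.051°, -149.710°, +159.631°.
Eastward gaps between consecutive values (wrapping around): 16.341°, 309.341°, 34.318°.
Largest gap = 309.341° ⇒ minimal covering band is its complement: 360° − 309.341° = 50.659°.
Band runs from +159.631° eastward to -149.710°, crossing the antimeridian.

50.659°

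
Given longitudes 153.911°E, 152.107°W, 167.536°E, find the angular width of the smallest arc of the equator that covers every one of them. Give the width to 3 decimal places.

53.982°

Sort the longitudes: -152.107°, +153.911°, +167.536°.
Eastward gaps between consecutive values (wrapping around): 306.018°, 13.625°, 40.357°.
Largest gap = 306.018° ⇒ minimal covering band is its complement: 360° − 306.018° = 53.982°.
Band runs from +153.911° eastward to -152.107°, crossing the antimeridian.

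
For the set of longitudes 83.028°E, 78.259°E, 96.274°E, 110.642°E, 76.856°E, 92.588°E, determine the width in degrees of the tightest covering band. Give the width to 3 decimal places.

Sort the longitudes: +76.856°, +78.259°, +83.028°, +92.588°, +96.274°, +110.642°.
Eastward gaps between consecutive values (wrapping around): 1.403°, 4.769°, 9.560°, 3.686°, 14.368°, 326.214°.
Largest gap = 326.214° ⇒ minimal covering band is its complement: 360° − 326.214° = 33.786°.
Band runs from +76.856° eastward to +110.642°.

33.786°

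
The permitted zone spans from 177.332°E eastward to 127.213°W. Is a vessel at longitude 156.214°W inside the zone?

Yes

Band width going east from +177.332° to -127.213°: ((-127.213 − 177.332) mod 360) = 55.455°.
Offset of -156.214° east of the west edge: ((-156.214 − 177.332) mod 360) = 26.454°.
26.454° ≤ 55.455° ⇒ inside.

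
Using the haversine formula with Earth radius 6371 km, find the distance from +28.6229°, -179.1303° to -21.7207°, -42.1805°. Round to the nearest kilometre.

Δλ = -42.1805 − -179.1303 = 136.9498°.
Δφ = -21.7207 − 28.6229 = -50.3436°.
a = sin²(Δφ/2) + cos φ₁ · cos φ₂ · sin²(Δλ/2) = 0.886596.
c = 2·atan2(√a, √(1−a)) = 2.45466 rad → d = 6371·c ≈ 15638.62 km.

15639 km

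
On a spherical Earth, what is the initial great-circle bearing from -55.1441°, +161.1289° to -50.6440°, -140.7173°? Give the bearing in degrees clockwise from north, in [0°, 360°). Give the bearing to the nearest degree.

107°

Δλ = -140.7173 − 161.1289 = -301.8462°; wrapped into (−180°, 180°]: 58.1538°.
θ = atan2( sin Δλ · cos φ₂ , cos φ₁ · sin φ₂ − sin φ₁ · cos φ₂ · cos Δλ )
  = atan2(0.53868, -0.16734) = 107.257° → normalised to [0°, 360°): 107.257°.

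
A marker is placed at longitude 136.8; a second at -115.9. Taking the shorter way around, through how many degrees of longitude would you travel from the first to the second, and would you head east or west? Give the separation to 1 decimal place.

Raw difference: -115.9 − 136.8 = -252.7°.
Normalise into (−180°, 180°]: -252.7° + 360° = 107.3°.
Positive ⇒ the second point lies to the east; separation 107.3°.

107.3° east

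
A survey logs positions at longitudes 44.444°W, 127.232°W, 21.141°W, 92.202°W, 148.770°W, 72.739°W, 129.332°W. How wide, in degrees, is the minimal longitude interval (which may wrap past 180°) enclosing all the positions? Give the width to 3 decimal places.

127.629°

Sort the longitudes: -148.770°, -129.332°, -127.232°, -92.202°, -72.739°, -44.444°, -21.141°.
Eastward gaps between consecutive values (wrapping around): 19.438°, 2.100°, 35.030°, 19.463°, 28.295°, 23.303°, 232.371°.
Largest gap = 232.371° ⇒ minimal covering band is its complement: 360° − 232.371° = 127.629°.
Band runs from -148.770° eastward to -21.141°.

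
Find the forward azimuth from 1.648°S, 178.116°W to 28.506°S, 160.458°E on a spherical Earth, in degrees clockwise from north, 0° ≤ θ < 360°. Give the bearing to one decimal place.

215.3°

Δλ = 160.458 − -178.116 = 338.574°; wrapped into (−180°, 180°]: -21.426°.
θ = atan2( sin Δλ · cos φ₂ , cos φ₁ · sin φ₂ − sin φ₁ · cos φ₂ · cos Δλ )
  = atan2(-0.32101, -0.45353) = -144.709° → normalised to [0°, 360°): 215.291°.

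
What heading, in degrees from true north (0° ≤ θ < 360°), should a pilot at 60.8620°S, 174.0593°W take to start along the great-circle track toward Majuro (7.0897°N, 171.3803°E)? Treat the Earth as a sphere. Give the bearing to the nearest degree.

Δλ = 171.3803 − -174.0593 = 345.4396°; wrapped into (−180°, 180°]: -14.5604°.
θ = atan2( sin Δλ · cos φ₂ , cos φ₁ · sin φ₂ − sin φ₁ · cos φ₂ · cos Δλ )
  = atan2(-0.24948, 0.89903) = -15.509° → normalised to [0°, 360°): 344.491°.

344°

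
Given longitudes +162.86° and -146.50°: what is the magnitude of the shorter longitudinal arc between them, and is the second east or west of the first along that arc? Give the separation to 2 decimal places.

50.64° east

Raw difference: -146.50 − 162.86 = -309.36°.
Normalise into (−180°, 180°]: -309.36° + 360° = 50.64°.
Positive ⇒ the second point lies to the east; separation 50.64°.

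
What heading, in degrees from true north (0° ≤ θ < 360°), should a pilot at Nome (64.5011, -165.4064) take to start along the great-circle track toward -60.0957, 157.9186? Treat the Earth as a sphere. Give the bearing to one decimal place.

202.1°

Δλ = 157.9186 − -165.4064 = 323.3250°; wrapped into (−180°, 180°]: -36.6750°.
θ = atan2( sin Δλ · cos φ₂ , cos φ₁ · sin φ₂ − sin φ₁ · cos φ₂ · cos Δλ )
  = atan2(-0.29777, -0.73409) = -157.921° → normalised to [0°, 360°): 202.079°.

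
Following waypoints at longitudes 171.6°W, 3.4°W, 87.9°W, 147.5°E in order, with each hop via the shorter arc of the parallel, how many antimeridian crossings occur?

1

Leg 1: -171.6° → -3.4°, shortest Δλ = 168.2° (east) — does not cross 180°.
Leg 2: -3.4° → -87.9°, shortest Δλ = -84.5° (west) — does not cross 180°.
Leg 3: -87.9° → +147.5°, shortest Δλ = -124.6° (west) — crosses 180°.
Total crossings: 1.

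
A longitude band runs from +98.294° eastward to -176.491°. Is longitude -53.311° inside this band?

No

Band width going east from +98.294° to -176.491°: ((-176.491 − 98.294) mod 360) = 85.215°.
Offset of -53.311° east of the west edge: ((-53.311 − 98.294) mod 360) = 208.395°.
208.395° > 85.215° ⇒ outside.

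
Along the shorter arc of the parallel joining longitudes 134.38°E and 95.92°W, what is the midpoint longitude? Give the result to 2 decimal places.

Signed shortest Δλ from +134.38° to -95.92° is +129.70°.
Midpoint longitude = +134.38° + (+129.70°)/2 = +134.38° + 64.85° = +199.23°.
Normalise into (−180°, 180°]: -160.77°.
(The naïve average (+134.38 + -95.92)/2 = 19.23° is on the wrong side of the globe.)

160.77°W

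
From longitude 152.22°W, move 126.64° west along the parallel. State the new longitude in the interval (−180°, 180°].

81.14°E

Start at -152.22°; shift −126.64° → -278.86°.
-278.86° lies outside (−180°, 180°]; add 360° → +81.14°.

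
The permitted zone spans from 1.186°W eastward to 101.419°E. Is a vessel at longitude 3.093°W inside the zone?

No

Band width going east from -1.186° to +101.419°: ((101.419 − -1.186) mod 360) = 102.605°.
Offset of -3.093° east of the west edge: ((-3.093 − -1.186) mod 360) = 358.093°.
358.093° > 102.605° ⇒ outside.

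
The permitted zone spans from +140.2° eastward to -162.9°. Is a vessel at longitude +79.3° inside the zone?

No

Band width going east from +140.2° to -162.9°: ((-162.9 − 140.2) mod 360) = 56.9°.
Offset of +79.3° east of the west edge: ((79.3 − 140.2) mod 360) = 299.1°.
299.1° > 56.9° ⇒ outside.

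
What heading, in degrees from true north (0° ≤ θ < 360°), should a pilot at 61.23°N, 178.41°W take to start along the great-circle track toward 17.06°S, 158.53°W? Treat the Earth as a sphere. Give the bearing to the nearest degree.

Δλ = -158.53 − -178.41 = 19.88°.
θ = atan2( sin Δλ · cos φ₂ , cos φ₁ · sin φ₂ − sin φ₁ · cos φ₂ · cos Δλ )
  = atan2(0.32509, -0.92925) = 160.718° → normalised to [0°, 360°): 160.718°.

161°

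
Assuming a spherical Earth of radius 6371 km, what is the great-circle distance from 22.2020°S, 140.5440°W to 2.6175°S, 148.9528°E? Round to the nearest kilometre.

7892 km

Δλ = 148.9528 − -140.5440 = 289.4968°; wrapped into (−180°, 180°]: -70.5032°.
Δφ = -2.6175 − -22.2020 = 19.5845°.
a = sin²(Δφ/2) + cos φ₁ · cos φ₂ · sin²(Δλ/2) = 0.337028.
c = 2·atan2(√a, √(1−a)) = 1.23879 rad → d = 6371·c ≈ 7892.31 km.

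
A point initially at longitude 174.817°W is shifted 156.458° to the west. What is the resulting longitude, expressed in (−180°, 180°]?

Start at -174.817°; shift −156.458° → -331.275°.
-331.275° lies outside (−180°, 180°]; add 360° → +28.725°.

28.725°E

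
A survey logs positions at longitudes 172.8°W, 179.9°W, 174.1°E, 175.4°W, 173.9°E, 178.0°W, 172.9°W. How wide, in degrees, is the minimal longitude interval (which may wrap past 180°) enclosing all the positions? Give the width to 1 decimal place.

Sort the longitudes: -179.9°, -178.0°, -175.4°, -172.9°, -172.8°, +173.9°, +174.1°.
Eastward gaps between consecutive values (wrapping around): 1.9°, 2.6°, 2.5°, 0.1°, 346.7°, 0.2°, 6.0°.
Largest gap = 346.7° ⇒ minimal covering band is its complement: 360° − 346.7° = 13.3°.
Band runs from +173.9° eastward to -172.8°, crossing the antimeridian.

13.3°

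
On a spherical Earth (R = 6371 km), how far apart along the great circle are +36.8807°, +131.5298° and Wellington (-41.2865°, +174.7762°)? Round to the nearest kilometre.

9741 km

Δλ = 174.7762 − 131.5298 = 43.2464°.
Δφ = -41.2865 − 36.8807 = -78.1672°.
a = sin²(Δφ/2) + cos φ₁ · cos φ₂ · sin²(Δλ/2) = 0.479090.
c = 2·atan2(√a, √(1−a)) = 1.52896 rad → d = 6371·c ≈ 9741.03 km.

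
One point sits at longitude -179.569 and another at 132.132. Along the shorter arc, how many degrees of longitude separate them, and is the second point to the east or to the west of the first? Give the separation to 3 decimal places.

48.299° west

Raw difference: 132.132 − -179.569 = 311.701°.
Normalise into (−180°, 180°]: 311.701° − 360° = -48.299°.
Negative ⇒ the second point lies to the west; separation 48.299°.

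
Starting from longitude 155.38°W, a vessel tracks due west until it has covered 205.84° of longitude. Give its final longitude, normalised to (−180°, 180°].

Start at -155.38°; shift −205.84° → -361.22°.
-361.22° lies outside (−180°, 180°]; add 360° → -1.22°.

1.22°W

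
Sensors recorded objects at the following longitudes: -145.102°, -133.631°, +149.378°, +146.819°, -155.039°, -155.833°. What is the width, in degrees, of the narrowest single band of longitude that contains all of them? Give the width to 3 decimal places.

Sort the longitudes: -155.833°, -155.039°, -145.102°, -133.631°, +146.819°, +149.378°.
Eastward gaps between consecutive values (wrapping around): 0.794°, 9.937°, 11.471°, 280.450°, 2.559°, 54.789°.
Largest gap = 280.450° ⇒ minimal covering band is its complement: 360° − 280.450° = 79.550°.
Band runs from +146.819° eastward to -133.631°, crossing the antimeridian.

79.550°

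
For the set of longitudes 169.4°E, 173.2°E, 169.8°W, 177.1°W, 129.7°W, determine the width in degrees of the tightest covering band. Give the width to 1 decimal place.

Sort the longitudes: -177.1°, -169.8°, -129.7°, +169.4°, +173.2°.
Eastward gaps between consecutive values (wrapping around): 7.3°, 40.1°, 299.1°, 3.8°, 9.7°.
Largest gap = 299.1° ⇒ minimal covering band is its complement: 360° − 299.1° = 60.9°.
Band runs from +169.4° eastward to -129.7°, crossing the antimeridian.

60.9°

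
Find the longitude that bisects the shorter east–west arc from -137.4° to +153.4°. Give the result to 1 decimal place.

Signed shortest Δλ from -137.4° to +153.4° is -69.2°.
Midpoint longitude = -137.4° + (-69.2°)/2 = -137.4° − 34.6° = -172.0°.
(The naïve average (-137.4 + +153.4)/2 = 8.0° is on the wrong side of the globe.)

-172.0°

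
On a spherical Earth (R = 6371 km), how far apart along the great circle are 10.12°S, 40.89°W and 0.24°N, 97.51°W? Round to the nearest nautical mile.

Δλ = -97.51 − -40.89 = -56.62°.
Δφ = 0.24 − -10.12 = 10.36°.
a = sin²(Δφ/2) + cos φ₁ · cos φ₂ · sin²(Δλ/2) = 0.229556.
c = 2·atan2(√a, √(1−a)) = 0.99930 rad → d = 6371·c ≈ 6366.56 km ≈ 3437.67 nmi.

3438 nmi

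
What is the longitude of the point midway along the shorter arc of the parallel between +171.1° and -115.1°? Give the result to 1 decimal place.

-152.0°

Signed shortest Δλ from +171.1° to -115.1° is +73.8°.
Midpoint longitude = +171.1° + (+73.8°)/2 = +171.1° + 36.9° = +208.0°.
Normalise into (−180°, 180°]: -152.0°.
(The naïve average (+171.1 + -115.1)/2 = 28.0° is on the wrong side of the globe.)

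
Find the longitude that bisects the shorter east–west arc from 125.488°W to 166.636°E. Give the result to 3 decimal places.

Signed shortest Δλ from -125.488° to +166.636° is -67.876°.
Midpoint longitude = -125.488° + (-67.876°)/2 = -125.488° − 33.938° = -159.426°.
(The naïve average (-125.488 + +166.636)/2 = 20.574° is on the wrong side of the globe.)

159.426°W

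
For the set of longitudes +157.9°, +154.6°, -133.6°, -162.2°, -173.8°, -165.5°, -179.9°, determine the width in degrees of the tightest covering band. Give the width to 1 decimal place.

Sort the longitudes: -179.9°, -173.8°, -165.5°, -162.2°, -133.6°, +154.6°, +157.9°.
Eastward gaps between consecutive values (wrapping around): 6.1°, 8.3°, 3.3°, 28.6°, 288.2°, 3.3°, 22.2°.
Largest gap = 288.2° ⇒ minimal covering band is its complement: 360° − 288.2° = 71.8°.
Band runs from +154.6° eastward to -133.6°, crossing the antimeridian.

71.8°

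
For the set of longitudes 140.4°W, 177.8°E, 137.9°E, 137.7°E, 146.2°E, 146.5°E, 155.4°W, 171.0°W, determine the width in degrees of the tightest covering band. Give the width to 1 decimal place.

81.9°

Sort the longitudes: -171.0°, -155.4°, -140.4°, +137.7°, +137.9°, +146.2°, +146.5°, +177.8°.
Eastward gaps between consecutive values (wrapping around): 15.6°, 15.0°, 278.1°, 0.2°, 8.3°, 0.3°, 31.3°, 11.2°.
Largest gap = 278.1° ⇒ minimal covering band is its complement: 360° − 278.1° = 81.9°.
Band runs from +137.7° eastward to -140.4°, crossing the antimeridian.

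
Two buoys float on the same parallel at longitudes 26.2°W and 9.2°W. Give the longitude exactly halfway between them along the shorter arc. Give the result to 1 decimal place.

Signed shortest Δλ from -26.2° to -9.2° is +17.0°.
Midpoint longitude = -26.2° + (+17.0°)/2 = -26.2° + 8.5° = -17.7°.

17.7°W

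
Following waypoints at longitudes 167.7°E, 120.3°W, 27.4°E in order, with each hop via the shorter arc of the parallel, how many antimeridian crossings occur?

Leg 1: +167.7° → -120.3°, shortest Δλ = 72.0° (east) — crosses 180°.
Leg 2: -120.3° → +27.4°, shortest Δλ = 147.7° (east) — does not cross 180°.
Total crossings: 1.

1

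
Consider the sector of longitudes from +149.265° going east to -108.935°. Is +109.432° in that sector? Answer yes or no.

No

Band width going east from +149.265° to -108.935°: ((-108.935 − 149.265) mod 360) = 101.800°.
Offset of +109.432° east of the west edge: ((109.432 − 149.265) mod 360) = 320.167°.
320.167° > 101.800° ⇒ outside.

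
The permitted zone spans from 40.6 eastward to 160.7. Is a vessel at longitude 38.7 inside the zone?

Band width going east from +40.6° to +160.7°: ((160.7 − 40.6) mod 360) = 120.1°.
Offset of +38.7° east of the west edge: ((38.7 − 40.6) mod 360) = 358.1°.
358.1° > 120.1° ⇒ outside.

No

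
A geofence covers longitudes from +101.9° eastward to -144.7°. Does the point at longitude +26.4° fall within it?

Band width going east from +101.9° to -144.7°: ((-144.7 − 101.9) mod 360) = 113.4°.
Offset of +26.4° east of the west edge: ((26.4 − 101.9) mod 360) = 284.5°.
284.5° > 113.4° ⇒ outside.

No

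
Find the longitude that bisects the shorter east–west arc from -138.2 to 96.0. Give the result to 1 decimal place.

+158.9°

Signed shortest Δλ from -138.2° to +96.0° is -125.8°.
Midpoint longitude = -138.2° + (-125.8°)/2 = -138.2° − 62.9° = -201.1°.
Normalise into (−180°, 180°]: +158.9°.
(The naïve average (-138.2 + +96.0)/2 = -21.1° is on the wrong side of the globe.)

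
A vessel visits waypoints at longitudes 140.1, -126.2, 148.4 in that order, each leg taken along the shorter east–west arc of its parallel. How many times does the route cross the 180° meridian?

Leg 1: +140.1° → -126.2°, shortest Δλ = 93.7° (east) — crosses 180°.
Leg 2: -126.2° → +148.4°, shortest Δλ = -85.4° (west) — crosses 180°.
Total crossings: 2.

2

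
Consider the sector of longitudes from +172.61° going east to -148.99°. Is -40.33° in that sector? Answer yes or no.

No

Band width going east from +172.61° to -148.99°: ((-148.99 − 172.61) mod 360) = 38.40°.
Offset of -40.33° east of the west edge: ((-40.33 − 172.61) mod 360) = 147.06°.
147.06° > 38.40° ⇒ outside.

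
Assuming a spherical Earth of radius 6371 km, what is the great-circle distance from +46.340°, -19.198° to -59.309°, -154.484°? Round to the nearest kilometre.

Δλ = -154.484 − -19.198 = -135.286°.
Δφ = -59.309 − 46.340 = -105.649°.
a = sin²(Δφ/2) + cos φ₁ · cos φ₂ · sin²(Δλ/2) = 0.936262.
c = 2·atan2(√a, √(1−a)) = 2.63114 rad → d = 6371·c ≈ 16763.00 km.

16763 km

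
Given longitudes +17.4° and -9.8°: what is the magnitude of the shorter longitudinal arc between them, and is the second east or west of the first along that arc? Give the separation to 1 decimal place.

Raw difference: -9.8 − 17.4 = -27.2°.
Normalise into (−180°, 180°]: -27.2° stays -27.2°.
Negative ⇒ the second point lies to the west; separation 27.2°.

27.2° west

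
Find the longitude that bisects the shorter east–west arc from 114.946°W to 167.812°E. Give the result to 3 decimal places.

153.567°W

Signed shortest Δλ from -114.946° to +167.812° is -77.242°.
Midpoint longitude = -114.946° + (-77.242°)/2 = -114.946° − 38.621° = -153.567°.
(The naïve average (-114.946 + +167.812)/2 = 26.433° is on the wrong side of the globe.)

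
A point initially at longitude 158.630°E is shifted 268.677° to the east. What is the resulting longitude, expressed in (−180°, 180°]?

Start at +158.630°; shift +268.677° → +427.307°.
+427.307° lies outside (−180°, 180°]; subtract 360° → +67.307°.

67.307°E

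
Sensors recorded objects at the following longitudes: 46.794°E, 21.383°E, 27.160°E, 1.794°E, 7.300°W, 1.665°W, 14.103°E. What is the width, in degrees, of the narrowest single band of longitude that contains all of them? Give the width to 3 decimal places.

Sort the longitudes: -7.300°, -1.665°, +1.794°, +14.103°, +21.383°, +27.160°, +46.794°.
Eastward gaps between consecutive values (wrapping around): 5.635°, 3.459°, 12.309°, 7.280°, 5.777°, 19.634°, 305.906°.
Largest gap = 305.906° ⇒ minimal covering band is its complement: 360° − 305.906° = 54.094°.
Band runs from -7.300° eastward to +46.794°.

54.094°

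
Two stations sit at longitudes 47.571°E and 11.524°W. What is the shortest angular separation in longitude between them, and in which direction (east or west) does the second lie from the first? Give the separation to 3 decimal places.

Raw difference: -11.524 − 47.571 = -59.095°.
Normalise into (−180°, 180°]: -59.095° stays -59.095°.
Negative ⇒ the second point lies to the west; separation 59.095°.

59.095° west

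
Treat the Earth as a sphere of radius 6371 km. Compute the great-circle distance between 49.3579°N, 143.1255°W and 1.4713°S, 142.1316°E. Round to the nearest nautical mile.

Δλ = 142.1316 − -143.1255 = 285.2571°; wrapped into (−180°, 180°]: -74.7429°.
Δφ = -1.4713 − 49.3579 = -50.8292°.
a = sin²(Δφ/2) + cos φ₁ · cos φ₂ · sin²(Δλ/2) = 0.424070.
c = 2·atan2(√a, √(1−a)) = 1.41835 rad → d = 6371·c ≈ 9036.29 km ≈ 4879.21 nmi.

4879 nmi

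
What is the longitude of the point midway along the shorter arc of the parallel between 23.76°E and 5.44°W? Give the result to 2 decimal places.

Signed shortest Δλ from +23.76° to -5.44° is -29.20°.
Midpoint longitude = +23.76° + (-29.20°)/2 = +23.76° − 14.60° = +9.16°.

9.16°E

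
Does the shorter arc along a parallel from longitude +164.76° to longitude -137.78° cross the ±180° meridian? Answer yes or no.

Yes

Naïve |-137.78 − 164.76| = 302.54° > 180°, so the shorter arc goes the other way round — across 180°.
Signed shortest Δλ = ((-137.78 − 164.76 + 180) mod 360) − 180 = 57.46°.
Going east by 57.46° from +164.76° passes through 180° before reaching -137.78°.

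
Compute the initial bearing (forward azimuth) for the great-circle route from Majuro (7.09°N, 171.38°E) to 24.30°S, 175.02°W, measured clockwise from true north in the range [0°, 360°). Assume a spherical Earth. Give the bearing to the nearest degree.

Δλ = -175.02 − 171.38 = -346.40°; wrapped into (−180°, 180°]: 13.60°.
θ = atan2( sin Δλ · cos φ₂ , cos φ₁ · sin φ₂ − sin φ₁ · cos φ₂ · cos Δλ )
  = atan2(0.21431, -0.51771) = 157.512° → normalised to [0°, 360°): 157.512°.

158°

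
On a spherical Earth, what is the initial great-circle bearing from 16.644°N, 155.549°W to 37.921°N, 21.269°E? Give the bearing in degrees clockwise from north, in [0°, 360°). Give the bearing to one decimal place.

3.1°

Δλ = 21.269 − -155.549 = 176.818°.
θ = atan2( sin Δλ · cos φ₂ , cos φ₁ · sin φ₂ − sin φ₁ · cos φ₂ · cos Δλ )
  = atan2(0.04379, 0.81443) = 3.078° → normalised to [0°, 360°): 3.078°.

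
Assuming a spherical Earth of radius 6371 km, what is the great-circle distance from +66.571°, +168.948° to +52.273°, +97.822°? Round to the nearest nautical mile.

2188 nmi

Δλ = 97.822 − 168.948 = -71.126°.
Δφ = 52.273 − 66.571 = -14.298°.
a = sin²(Δφ/2) + cos φ₁ · cos φ₂ · sin²(Δλ/2) = 0.097785.
c = 2·atan2(√a, √(1−a)) = 0.63608 rad → d = 6371·c ≈ 4052.48 km ≈ 2188.16 nmi.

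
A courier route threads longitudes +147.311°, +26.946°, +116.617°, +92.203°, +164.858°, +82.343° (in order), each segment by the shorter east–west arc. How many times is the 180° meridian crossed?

Leg 1: +147.311° → +26.946°, shortest Δλ = -120.365° (west) — does not cross 180°.
Leg 2: +26.946° → +116.617°, shortest Δλ = 89.671° (east) — does not cross 180°.
Leg 3: +116.617° → +92.203°, shortest Δλ = -24.414° (west) — does not cross 180°.
Leg 4: +92.203° → +164.858°, shortest Δλ = 72.655° (east) — does not cross 180°.
Leg 5: +164.858° → +82.343°, shortest Δλ = -82.515° (west) — does not cross 180°.
Total crossings: 0.

0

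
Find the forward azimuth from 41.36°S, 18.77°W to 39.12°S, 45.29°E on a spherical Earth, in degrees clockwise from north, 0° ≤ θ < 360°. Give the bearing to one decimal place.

109.7°

Δλ = 45.29 − -18.77 = 64.06°.
θ = atan2( sin Δλ · cos φ₂ , cos φ₁ · sin φ₂ − sin φ₁ · cos φ₂ · cos Δλ )
  = atan2(0.69766, -0.24932) = 109.665° → normalised to [0°, 360°): 109.665°.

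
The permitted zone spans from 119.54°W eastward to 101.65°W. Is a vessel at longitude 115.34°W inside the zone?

Yes

Band width going east from -119.54° to -101.65°: ((-101.65 − -119.54) mod 360) = 17.89°.
Offset of -115.34° east of the west edge: ((-115.34 − -119.54) mod 360) = 4.20°.
4.20° ≤ 17.89° ⇒ inside.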